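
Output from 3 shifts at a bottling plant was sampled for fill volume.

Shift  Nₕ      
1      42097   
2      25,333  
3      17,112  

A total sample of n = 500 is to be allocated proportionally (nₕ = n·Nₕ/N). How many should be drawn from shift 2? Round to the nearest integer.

150

N = 42097 + 25333 + 17112 = 84542.
n_2 = 500·25333/84542 = 149.825... → 150.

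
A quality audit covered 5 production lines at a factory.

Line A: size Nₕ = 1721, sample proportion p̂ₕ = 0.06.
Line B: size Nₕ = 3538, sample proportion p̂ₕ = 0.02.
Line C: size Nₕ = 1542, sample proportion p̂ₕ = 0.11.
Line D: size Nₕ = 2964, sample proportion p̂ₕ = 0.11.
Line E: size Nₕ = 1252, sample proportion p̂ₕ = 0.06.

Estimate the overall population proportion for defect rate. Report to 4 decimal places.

N = 1721 + 3538 + 1542 + 2964 + 1252 = 11017.
Overall proportion = Σ (Nₕ/N)·p̂ₕ.
Σ Nₕp̂ₕ = 103.26 + 70.76 + 169.62 + 326.04 + 75.12 = 744.8.
744.8 / 11017 = 0.067605... → 0.0676.

0.0676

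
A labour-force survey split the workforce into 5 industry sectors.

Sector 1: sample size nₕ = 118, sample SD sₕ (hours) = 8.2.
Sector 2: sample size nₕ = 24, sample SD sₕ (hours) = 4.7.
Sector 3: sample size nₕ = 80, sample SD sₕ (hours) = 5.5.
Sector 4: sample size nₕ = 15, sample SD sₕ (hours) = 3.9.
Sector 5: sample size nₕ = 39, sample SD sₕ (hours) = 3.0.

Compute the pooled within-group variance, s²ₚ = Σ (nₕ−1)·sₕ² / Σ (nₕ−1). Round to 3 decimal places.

1: (118−1)·8.2² = 117·67.24 = 7867.08
2: (24−1)·4.7² = 23·22.09 = 508.07
3: (80−1)·5.5² = 79·30.25 = 2389.75
4: (15−1)·3.9² = 14·15.21 = 212.94
5: (39−1)·3.0² = 38·9 = 342
Numerator = 11319.84; denominator = Σ(nₕ−1) = 271.
s²ₚ = 11319.84/271 = 41.77063... → 41.771.

41.771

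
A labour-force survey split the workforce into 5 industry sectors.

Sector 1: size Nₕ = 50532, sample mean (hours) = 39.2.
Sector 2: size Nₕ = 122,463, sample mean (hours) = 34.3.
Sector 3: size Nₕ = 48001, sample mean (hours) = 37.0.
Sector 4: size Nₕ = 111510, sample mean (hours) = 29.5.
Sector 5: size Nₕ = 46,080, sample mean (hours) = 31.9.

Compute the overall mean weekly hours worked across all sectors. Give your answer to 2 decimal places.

x̄_st = (Σ Nₕx̄ₕ) / (Σ Nₕ) = (50532·39.2 + 122463·34.3 + 48001·37.0 + 111510·29.5 + 46080·31.9) / 378586
= 12716869.3 / 378586 = 33.5904... → 33.59.

33.59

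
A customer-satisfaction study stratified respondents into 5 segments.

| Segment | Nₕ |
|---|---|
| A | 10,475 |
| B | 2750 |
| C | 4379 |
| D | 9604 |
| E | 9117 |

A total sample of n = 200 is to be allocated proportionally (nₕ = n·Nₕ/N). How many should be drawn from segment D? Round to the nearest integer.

N = 10475 + 2750 + 4379 + 9604 + 9117 = 36325.
n_D = 200·9604/36325 = 52.878... → 53.

53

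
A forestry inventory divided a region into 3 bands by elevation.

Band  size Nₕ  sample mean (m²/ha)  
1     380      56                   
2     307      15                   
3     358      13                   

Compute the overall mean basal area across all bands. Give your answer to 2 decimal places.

N = 380 + 307 + 358 = 1045.
The stratified mean weights each stratum mean by its population share Nₕ/N.
Σ Nₕx̄ₕ = 380·56 + 307·15 + 358·13 = 21280 + 4605 + 4654 = 30539.
Divide by N: 30539 / 1045 = 29.2239... → 29.22.

29.22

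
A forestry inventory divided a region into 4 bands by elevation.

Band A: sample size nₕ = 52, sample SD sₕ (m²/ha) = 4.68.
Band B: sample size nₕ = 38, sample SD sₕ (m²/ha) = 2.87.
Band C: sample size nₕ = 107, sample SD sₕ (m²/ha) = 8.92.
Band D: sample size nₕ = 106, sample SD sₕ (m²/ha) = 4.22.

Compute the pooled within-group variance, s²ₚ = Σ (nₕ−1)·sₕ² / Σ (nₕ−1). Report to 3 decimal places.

A: (52−1)·4.68² = 51·21.9024 = 1117.0224
B: (38−1)·2.87² = 37·8.2369 = 304.7653
C: (107−1)·8.92² = 106·79.5664 = 8434.0384
D: (106−1)·4.22² = 105·17.8084 = 1869.882
Numerator = 11725.7081; denominator = Σ(nₕ−1) = 299.
s²ₚ = 11725.7081/299 = 39.21642... → 39.216.

39.216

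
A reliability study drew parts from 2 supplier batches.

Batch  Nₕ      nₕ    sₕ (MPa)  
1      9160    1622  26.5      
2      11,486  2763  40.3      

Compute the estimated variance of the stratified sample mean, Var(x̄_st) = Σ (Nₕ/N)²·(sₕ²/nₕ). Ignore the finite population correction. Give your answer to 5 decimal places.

0.26715

N = 20646. Term for each stratum: Wₕ²sₕ²/nₕ.
Var(x̄_st) = 0.08522362 + 0.18192609 = 0.26714971 → 0.26715.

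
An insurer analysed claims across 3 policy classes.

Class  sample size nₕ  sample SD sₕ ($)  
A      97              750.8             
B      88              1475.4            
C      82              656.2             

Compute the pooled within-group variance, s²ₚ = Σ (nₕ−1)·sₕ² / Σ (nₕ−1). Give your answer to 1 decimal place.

1054453.7

Degrees of freedom: 96 + 87 + 81 = 264.
Σ(nₕ−1)sₕ² = 96·563700.64 + 87·2176805.16 + 81·430598.44 = 278375784.
s²ₚ = 278375784 / 264 = 1054453.727... → 1054453.7.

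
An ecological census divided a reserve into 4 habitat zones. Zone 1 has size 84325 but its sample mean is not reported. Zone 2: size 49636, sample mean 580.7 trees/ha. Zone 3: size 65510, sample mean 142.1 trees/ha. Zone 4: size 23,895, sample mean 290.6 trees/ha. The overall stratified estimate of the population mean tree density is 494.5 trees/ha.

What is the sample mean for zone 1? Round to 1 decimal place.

Σ Nₕx̄ₕ = N·μ, so 84325·x̄_1 = 223366·494.5 − (49636·580.7 + 65510·142.1 + 23895·290.6).
= 110454487 − 45076483.2 = 65378003.8.
x̄_1 = 65378003.8 / 84325 = 775.310... → 775.3.

775.3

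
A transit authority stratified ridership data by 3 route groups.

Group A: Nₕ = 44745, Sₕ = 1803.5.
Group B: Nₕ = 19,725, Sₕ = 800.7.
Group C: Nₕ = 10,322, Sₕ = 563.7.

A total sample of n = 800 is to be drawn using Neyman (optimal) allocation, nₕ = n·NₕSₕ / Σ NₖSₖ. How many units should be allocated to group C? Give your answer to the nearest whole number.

45

A: NₕSₕ = 44745·1803.5 = 80697607.5
B: NₕSₕ = 19725·800.7 = 15793807.5
C: NₕSₕ = 10322·563.7 = 5818511.4
Σ NₕSₕ = 102309926.4.
n_C = 800·5818511.4/102309926.4 = 45.497... → 45.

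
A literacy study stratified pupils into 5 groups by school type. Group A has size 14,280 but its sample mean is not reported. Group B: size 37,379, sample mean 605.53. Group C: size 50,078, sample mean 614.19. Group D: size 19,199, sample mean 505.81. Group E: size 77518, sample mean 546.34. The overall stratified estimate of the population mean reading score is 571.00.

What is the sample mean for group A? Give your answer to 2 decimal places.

550.66

Σ Nₕx̄ₕ = N·μ, so 14280·x̄_A = 198454·571.00 − (37379·605.53 + 50078·614.19 + 19199·505.81 + 77518·546.34).
= 113317234 − 105453743 = 7863491.
x̄_A = 7863491 / 14280 = 550.6646... → 550.66.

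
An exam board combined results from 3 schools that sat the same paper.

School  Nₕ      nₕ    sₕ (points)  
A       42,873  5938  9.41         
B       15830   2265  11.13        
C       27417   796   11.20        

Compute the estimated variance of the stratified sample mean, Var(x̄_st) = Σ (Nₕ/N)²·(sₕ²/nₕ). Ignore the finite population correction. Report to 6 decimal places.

0.021515

N = 86120; Wₕ = Nₕ/N.
school A: (42873/86120)²·9.41²/5938 = 0.003695717
school B: (15830/86120)²·11.13²/2265 = 0.001847889
school C: (27417/86120)²·11.20²/796 = 0.015971834
Sum = 0.021515441 → 0.021515.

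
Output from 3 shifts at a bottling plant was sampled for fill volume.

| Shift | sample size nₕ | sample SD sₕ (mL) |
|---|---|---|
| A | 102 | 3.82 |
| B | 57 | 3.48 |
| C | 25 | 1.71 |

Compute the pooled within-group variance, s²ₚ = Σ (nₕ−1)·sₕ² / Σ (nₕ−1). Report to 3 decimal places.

A: (102−1)·3.82² = 101·14.5924 = 1473.8324
B: (57−1)·3.48² = 56·12.1104 = 678.1824
C: (25−1)·1.71² = 24·2.9241 = 70.1784
Numerator = 2222.1932; denominator = Σ(nₕ−1) = 181.
s²ₚ = 2222.1932/181 = 12.27731... → 12.277.

12.277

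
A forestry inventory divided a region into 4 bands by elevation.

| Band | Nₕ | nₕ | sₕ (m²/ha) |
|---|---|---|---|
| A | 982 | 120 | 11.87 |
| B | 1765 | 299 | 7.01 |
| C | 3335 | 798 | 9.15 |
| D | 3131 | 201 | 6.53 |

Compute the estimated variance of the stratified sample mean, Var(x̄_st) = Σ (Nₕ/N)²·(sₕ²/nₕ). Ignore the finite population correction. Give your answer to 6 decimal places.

N = 9213. Term for each stratum: Wₕ²sₕ²/nₕ.
Var(x̄_st) = 0.013339545 + 0.006031872 + 0.013747662 + 0.024501592 = 0.057620671 → 0.057621.

0.057621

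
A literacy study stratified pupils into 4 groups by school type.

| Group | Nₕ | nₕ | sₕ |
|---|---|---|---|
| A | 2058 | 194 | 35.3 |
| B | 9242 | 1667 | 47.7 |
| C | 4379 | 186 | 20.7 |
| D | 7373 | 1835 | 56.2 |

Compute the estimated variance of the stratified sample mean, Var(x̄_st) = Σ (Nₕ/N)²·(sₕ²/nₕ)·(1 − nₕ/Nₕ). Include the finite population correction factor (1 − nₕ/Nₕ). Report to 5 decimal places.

N = 23052. Term for each stratum: Wₕ²sₕ²/nₕ·(1−nₕ/Nₕ).
Var(x̄_st) = 0.04636836 + 0.17981774 + 0.07959950 + 0.13225635 = 0.43804195 → 0.43804.

0.43804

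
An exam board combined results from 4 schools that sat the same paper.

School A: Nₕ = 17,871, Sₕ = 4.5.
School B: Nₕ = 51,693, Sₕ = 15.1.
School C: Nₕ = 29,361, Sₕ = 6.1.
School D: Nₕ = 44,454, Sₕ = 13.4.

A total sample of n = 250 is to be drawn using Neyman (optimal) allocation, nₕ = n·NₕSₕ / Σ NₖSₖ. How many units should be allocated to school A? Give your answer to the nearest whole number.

12

A: NₕSₕ = 17871·4.5 = 80419.5
B: NₕSₕ = 51693·15.1 = 780564.3
C: NₕSₕ = 29361·6.1 = 179102.1
D: NₕSₕ = 44454·13.4 = 595683.6
Σ NₕSₕ = 1635769.5.
n_A = 250·80419.5/1635769.5 = 12.291... → 12.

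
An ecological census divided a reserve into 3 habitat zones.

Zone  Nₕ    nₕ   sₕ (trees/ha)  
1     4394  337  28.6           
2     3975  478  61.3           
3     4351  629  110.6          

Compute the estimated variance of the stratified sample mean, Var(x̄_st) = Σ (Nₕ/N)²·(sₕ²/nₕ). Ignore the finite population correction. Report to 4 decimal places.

N = 12720. Term for each stratum: Wₕ²sₕ²/nₕ.
Var(x̄_st) = 0.2896330 + 0.7677027 + 2.2754304 = 3.3327661 → 3.3328.

3.3328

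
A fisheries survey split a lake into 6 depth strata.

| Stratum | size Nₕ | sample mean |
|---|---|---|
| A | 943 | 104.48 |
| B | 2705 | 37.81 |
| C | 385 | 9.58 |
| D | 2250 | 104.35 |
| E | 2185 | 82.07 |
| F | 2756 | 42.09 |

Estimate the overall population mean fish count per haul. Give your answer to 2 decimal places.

N = 943 + 2705 + 385 + 2250 + 2185 + 2756 = 11224.
The stratified mean weights each stratum mean by its population share Nₕ/N.
Σ Nₕx̄ₕ = 943·104.48 + 2705·37.81 + 385·9.58 + 2250·104.35 + 2185·82.07 + 2756·42.09 = 98524.64 + 102276.05 + 3688.3 + 234787.5 + 179322.95 + 116000.04 = 734599.48.
Divide by N: 734599.48 / 11224 = 65.4490... → 65.45.

65.45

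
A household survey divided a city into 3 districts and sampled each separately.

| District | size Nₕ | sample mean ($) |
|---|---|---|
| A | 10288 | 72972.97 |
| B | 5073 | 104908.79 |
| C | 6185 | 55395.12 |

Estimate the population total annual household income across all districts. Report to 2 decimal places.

A: 10288·72972.97 = 750745915.36
B: 5073·104908.79 = 532202291.67
C: 6185·55395.12 = 342618817.2
τ̂ = Σ Nₕx̄ₕ = 1625567024.23.

1625567024.23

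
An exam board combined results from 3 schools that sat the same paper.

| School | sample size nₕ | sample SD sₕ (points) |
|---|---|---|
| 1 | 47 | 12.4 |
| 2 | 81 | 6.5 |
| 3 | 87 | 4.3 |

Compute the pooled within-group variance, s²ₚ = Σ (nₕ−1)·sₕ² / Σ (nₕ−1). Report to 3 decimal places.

1: (47−1)·12.4² = 46·153.76 = 7072.96
2: (81−1)·6.5² = 80·42.25 = 3380
3: (87−1)·4.3² = 86·18.49 = 1590.14
Numerator = 12043.1; denominator = Σ(nₕ−1) = 212.
s²ₚ = 12043.1/212 = 56.80708... → 56.807.

56.807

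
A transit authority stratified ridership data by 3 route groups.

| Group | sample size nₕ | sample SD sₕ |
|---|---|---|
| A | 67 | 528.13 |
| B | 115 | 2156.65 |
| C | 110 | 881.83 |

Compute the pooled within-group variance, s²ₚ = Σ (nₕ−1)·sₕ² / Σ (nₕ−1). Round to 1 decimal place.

2191694.5

A: (67−1)·528.13² = 66·278921.2969 = 18408805.5954
B: (115−1)·2156.65² = 114·4651139.2225 = 530229871.365
C: (110−1)·881.83² = 109·777624.1489 = 84761032.2301
Numerator = 633399709.1905; denominator = Σ(nₕ−1) = 289.
s²ₚ = 633399709.1905/289 = 2191694.495... → 2191694.5.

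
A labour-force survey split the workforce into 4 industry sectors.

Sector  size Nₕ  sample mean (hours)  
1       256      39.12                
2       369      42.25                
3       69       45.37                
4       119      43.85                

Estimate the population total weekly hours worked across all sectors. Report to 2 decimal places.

33953.65

Population total = Σ Nₕ·x̄ₕ (each stratum's size times its mean).
256·39.12 + 369·42.25 + 69·45.37 + 119·43.85 = 10014.72 + 15590.25 + 3130.53 + 5218.15 = 33953.65.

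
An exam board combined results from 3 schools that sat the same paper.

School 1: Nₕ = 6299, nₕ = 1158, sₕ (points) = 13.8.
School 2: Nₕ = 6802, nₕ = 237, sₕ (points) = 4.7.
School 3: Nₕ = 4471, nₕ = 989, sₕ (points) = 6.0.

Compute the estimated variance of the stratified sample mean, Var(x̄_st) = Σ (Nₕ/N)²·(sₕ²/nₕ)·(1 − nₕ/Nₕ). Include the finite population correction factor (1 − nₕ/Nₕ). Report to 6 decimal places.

N = 17572; Wₕ = Nₕ/N.
school 1: (6299/17572)²·13.8²/1158·(1 − 1158/6299) = 0.017247511
school 2: (6802/17572)²·4.7²/237·(1 − 237/6802) = 0.013479579
school 3: (4471/17572)²·6.0²/989·(1 − 989/4471) = 0.001835259
Sum = 0.032562349 → 0.032562.

0.032562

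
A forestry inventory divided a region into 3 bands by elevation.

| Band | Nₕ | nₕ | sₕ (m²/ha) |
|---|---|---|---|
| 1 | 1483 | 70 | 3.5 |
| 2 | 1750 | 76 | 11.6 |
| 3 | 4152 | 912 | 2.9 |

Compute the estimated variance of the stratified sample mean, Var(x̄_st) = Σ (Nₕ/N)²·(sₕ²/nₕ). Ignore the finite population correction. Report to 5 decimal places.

0.10939

N = 7385; Wₕ = Nₕ/N.
band 1: (1483/7385)²·3.5²/70 = 0.00705699
band 2: (1750/7385)²·11.6²/76 = 0.09942085
band 3: (4152/7385)²·2.9²/912 = 0.00291484
Sum = 0.10939268 → 0.10939.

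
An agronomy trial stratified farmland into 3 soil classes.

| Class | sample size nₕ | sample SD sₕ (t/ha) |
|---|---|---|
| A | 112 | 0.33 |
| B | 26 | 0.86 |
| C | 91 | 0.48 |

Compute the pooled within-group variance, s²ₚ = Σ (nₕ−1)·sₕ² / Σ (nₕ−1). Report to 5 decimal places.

0.22705

A: (112−1)·0.33² = 111·0.1089 = 12.0879
B: (26−1)·0.86² = 25·0.7396 = 18.49
C: (91−1)·0.48² = 90·0.2304 = 20.736
Numerator = 51.3139; denominator = Σ(nₕ−1) = 226.
s²ₚ = 51.3139/226 = 0.2270527... → 0.22705.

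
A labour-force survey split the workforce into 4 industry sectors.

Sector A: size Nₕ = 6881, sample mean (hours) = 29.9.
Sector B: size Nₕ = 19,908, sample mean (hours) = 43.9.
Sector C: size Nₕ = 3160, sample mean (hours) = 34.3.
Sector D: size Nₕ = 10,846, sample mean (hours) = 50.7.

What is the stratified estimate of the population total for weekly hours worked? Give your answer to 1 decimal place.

A: 6881·29.9 = 205741.9
B: 19908·43.9 = 873961.2
C: 3160·34.3 = 108388
D: 10846·50.7 = 549892.2
τ̂ = Σ Nₕx̄ₕ = 1737983.3.

1737983.3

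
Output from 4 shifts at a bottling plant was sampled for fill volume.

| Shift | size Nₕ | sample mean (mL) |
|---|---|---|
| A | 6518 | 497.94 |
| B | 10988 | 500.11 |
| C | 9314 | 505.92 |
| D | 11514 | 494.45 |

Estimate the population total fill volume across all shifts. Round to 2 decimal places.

19146017.78

Estimate total by summing Nₕ·x̄ₕ over strata.
6518·497.94 + 10988·500.11 + 9314·505.92 + 11514·494.45 = 3245572.92 + 5495208.68 + 4712138.88 + 5693097.3 = 19146017.78.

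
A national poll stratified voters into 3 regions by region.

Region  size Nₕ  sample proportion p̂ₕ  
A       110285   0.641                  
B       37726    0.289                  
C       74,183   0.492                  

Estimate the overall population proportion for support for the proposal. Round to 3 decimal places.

N = 110285 + 37726 + 74183 = 222194.
Overall proportion = Σ (Nₕ/N)·p̂ₕ.
Σ Nₕp̂ₕ = 70692.685 + 10902.814 + 36498.036 = 118093.535.
118093.535 / 222194 = 0.53149... → 0.531.

0.531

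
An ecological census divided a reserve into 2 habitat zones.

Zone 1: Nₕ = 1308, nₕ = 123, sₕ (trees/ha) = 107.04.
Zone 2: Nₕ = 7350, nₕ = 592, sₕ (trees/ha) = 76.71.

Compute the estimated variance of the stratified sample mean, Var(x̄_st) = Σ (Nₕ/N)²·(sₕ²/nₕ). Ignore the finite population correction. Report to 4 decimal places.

9.2895

N = 8658; Wₕ = Nₕ/N.
zone 1: (1308/8658)²·107.04²/123 = 2.1260203
zone 2: (7350/8658)²·76.71²/592 = 7.1634424
Sum = 9.2894628 → 9.2895.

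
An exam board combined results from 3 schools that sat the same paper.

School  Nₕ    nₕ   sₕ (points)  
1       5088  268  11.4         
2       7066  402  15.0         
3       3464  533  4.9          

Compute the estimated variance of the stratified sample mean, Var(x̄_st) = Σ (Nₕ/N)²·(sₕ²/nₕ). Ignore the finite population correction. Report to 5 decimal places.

N = 15618; Wₕ = Nₕ/N.
school 1: (5088/15618)²·11.4²/268 = 0.05146575
school 2: (7066/15618)²·15.0²/402 = 0.11456525
school 3: (3464/15618)²·4.9²/533 = 0.00221600
Sum = 0.16824699 → 0.16825.

0.16825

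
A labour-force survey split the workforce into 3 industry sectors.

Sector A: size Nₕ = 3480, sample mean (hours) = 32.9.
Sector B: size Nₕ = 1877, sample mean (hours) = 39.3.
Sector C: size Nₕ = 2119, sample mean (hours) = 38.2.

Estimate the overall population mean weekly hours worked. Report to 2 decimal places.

x̄_st = (Σ Nₕx̄ₕ) / (Σ Nₕ) = (3480·32.9 + 1877·39.3 + 2119·38.2) / 7476
= 269203.9 / 7476 = 36.0091... → 36.01.

36.01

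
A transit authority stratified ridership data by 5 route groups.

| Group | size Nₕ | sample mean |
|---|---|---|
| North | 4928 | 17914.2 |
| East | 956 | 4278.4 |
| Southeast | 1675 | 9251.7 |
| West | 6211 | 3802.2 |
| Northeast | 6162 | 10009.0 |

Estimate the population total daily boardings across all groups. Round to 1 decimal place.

Estimate total by summing Nₕ·x̄ₕ over strata.
4928·17914.2 + 956·4278.4 + 1675·9251.7 + 6211·3802.2 + 6162·10009.0 = 88281177.6 + 4090150.4 + 15496597.5 + 23615464.2 + 61675458 = 193158847.7.

193158847.7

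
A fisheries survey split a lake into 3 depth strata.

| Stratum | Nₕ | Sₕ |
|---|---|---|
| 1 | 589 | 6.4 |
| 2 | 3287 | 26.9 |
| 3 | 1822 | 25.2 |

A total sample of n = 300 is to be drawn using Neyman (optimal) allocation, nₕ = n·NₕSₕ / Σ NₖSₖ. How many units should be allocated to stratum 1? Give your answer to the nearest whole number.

8

1: NₕSₕ = 589·6.4 = 3769.6
2: NₕSₕ = 3287·26.9 = 88420.3
3: NₕSₕ = 1822·25.2 = 45914.4
Σ NₕSₕ = 138104.3.
n_1 = 300·3769.6/138104.3 = 8.189... → 8.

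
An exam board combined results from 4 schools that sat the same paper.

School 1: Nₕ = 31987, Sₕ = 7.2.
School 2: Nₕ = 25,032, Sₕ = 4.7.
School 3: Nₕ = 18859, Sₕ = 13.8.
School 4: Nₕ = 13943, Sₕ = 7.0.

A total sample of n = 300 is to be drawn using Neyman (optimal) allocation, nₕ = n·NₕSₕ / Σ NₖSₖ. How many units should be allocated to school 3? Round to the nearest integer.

111

1: NₕSₕ = 31987·7.2 = 230306.4
2: NₕSₕ = 25032·4.7 = 117650.4
3: NₕSₕ = 18859·13.8 = 260254.2
4: NₕSₕ = 13943·7.0 = 97601
Σ NₕSₕ = 705812.
n_3 = 300·260254.2/705812 = 110.619... → 111.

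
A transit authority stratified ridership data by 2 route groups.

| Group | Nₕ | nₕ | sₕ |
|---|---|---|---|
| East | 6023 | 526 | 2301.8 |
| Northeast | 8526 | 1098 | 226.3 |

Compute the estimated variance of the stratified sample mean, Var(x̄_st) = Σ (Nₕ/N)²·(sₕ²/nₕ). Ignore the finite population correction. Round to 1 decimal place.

N = 14549; Wₕ = Nₕ/N.
group East: (6023/14549)²·2301.8²/526 = 1726.2706
group Northeast: (8526/14549)²·226.3²/1098 = 16.0174
Sum = 1742.2879 → 1742.3.

1742.3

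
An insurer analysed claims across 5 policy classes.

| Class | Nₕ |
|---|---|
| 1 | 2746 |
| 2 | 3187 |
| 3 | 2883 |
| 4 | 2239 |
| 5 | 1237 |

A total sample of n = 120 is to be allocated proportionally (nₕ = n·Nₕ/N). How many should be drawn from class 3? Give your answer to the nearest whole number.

28

N = 2746 + 3187 + 2883 + 2239 + 1237 = 12292.
n_3 = 120·2883/12292 = 28.145... → 28.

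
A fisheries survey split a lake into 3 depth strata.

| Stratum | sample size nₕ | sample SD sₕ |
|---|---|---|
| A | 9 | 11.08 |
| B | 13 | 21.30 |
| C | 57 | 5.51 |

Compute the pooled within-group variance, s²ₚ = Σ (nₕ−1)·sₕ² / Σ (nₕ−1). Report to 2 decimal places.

A: (9−1)·11.08² = 8·122.7664 = 982.1312
B: (13−1)·21.30² = 12·453.69 = 5444.28
C: (57−1)·5.51² = 56·30.3601 = 1700.1656
Numerator = 8126.5768; denominator = Σ(nₕ−1) = 76.
s²ₚ = 8126.5768/76 = 106.9286... → 106.93.

106.93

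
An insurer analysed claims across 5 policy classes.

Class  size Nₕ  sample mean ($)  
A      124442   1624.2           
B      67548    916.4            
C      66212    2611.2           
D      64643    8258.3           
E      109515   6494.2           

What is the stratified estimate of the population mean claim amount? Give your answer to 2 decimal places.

3890.20

N = 432360; weights Wₕ = Nₕ/N = (0.2878, 0.1562, 0.1531, 0.1495, 0.2533).
x̄_st = Σ Wₕ·x̄ₕ = 0.2878·1624.2 + 0.1562·916.4 + 0.1531·2611.2 + 0.1495·8258.3 + 0.2533·6494.2 ≈ 3890.1981...
→ 3890.20.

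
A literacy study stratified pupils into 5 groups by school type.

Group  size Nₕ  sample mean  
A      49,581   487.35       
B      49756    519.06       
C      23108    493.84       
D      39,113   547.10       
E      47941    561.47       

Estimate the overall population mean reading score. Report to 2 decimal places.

N = 209499; weights Wₕ = Nₕ/N = (0.2367, 0.2375, 0.1103, 0.1867, 0.2288).
x̄_st = Σ Wₕ·x̄ₕ = 0.2367·487.35 + 0.2375·519.06 + 0.1103·493.84 + 0.1867·547.10 + 0.2288·561.47 ≈ 523.7135...
→ 523.71.

523.71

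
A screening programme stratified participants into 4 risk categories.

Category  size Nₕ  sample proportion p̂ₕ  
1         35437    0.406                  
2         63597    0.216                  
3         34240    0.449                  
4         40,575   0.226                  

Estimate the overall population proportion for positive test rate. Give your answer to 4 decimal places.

0.3030

Wₕ = Nₕ/N with N = 173849: 0.2038, 0.3658, 0.1970, 0.2334.
p̂_st = 0.2038·0.406 + 0.3658·0.216 + 0.1970·0.449 + 0.2334·0.226 ≈ 0.302953... → 0.3030.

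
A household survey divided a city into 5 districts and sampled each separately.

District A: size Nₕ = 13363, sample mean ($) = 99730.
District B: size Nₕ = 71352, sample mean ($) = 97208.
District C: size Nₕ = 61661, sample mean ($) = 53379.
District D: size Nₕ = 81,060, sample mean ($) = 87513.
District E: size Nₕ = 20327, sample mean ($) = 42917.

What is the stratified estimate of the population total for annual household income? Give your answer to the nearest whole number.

A: 13363·99730 = 1332691990
B: 71352·97208 = 6935985216
C: 61661·53379 = 3291402519
D: 81060·87513 = 7093803780
E: 20327·42917 = 872373859
τ̂ = Σ Nₕx̄ₕ = 19526257364.

19526257364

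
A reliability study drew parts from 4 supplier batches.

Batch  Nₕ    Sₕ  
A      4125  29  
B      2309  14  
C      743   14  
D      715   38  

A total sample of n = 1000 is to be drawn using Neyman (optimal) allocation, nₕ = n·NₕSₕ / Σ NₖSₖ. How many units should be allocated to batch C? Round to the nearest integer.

Σ NₕSₕ = 4125·29 + 2309·14 + 743·14 + 715·38 = 189523.
Share for C: 10402/189523 = 0.05489.
n_C = 1000 × 0.05489 = 54.885... → 55.

55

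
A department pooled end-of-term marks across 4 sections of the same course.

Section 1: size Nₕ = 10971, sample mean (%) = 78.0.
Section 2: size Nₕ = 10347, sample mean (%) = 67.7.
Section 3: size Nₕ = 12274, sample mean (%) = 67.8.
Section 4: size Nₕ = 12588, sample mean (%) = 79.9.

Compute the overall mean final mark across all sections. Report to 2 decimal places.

N = 10971 + 10347 + 12274 + 12588 = 46180.
Overall mean = Σ (Nₕ/N)·x̄ₕ — weight by population share, not a simple average.
Σ Nₕx̄ₕ = 10971·78.0 + 10347·67.7 + 12274·67.8 + 12588·79.9 = 855738 + 700491.9 + 832177.2 + 1005781.2 = 3394188.3.
Divide by N: 3394188.3 / 46180 = 73.4991... → 73.50.

73.50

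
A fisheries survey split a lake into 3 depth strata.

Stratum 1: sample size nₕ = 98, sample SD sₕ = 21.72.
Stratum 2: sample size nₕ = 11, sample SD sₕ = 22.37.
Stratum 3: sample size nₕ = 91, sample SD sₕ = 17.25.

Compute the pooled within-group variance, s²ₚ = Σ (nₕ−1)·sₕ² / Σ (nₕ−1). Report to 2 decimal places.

Degrees of freedom: 97 + 10 + 90 = 197.
Σ(nₕ−1)sₕ² = 97·471.7584 + 10·500.4169 + 90·297.5625 = 77545.3588.
s²ₚ = 77545.3588 / 197 = 393.6313... → 393.63.

393.63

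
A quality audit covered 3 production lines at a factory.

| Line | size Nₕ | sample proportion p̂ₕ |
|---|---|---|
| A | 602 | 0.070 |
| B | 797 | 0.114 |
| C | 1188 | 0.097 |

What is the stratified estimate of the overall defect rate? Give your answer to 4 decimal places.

0.0960

N = 602 + 797 + 1188 = 2587.
Overall proportion = Σ (Nₕ/N)·p̂ₕ.
Σ Nₕp̂ₕ = 42.14 + 90.858 + 115.236 = 248.234.
248.234 / 2587 = 0.095954... → 0.0960.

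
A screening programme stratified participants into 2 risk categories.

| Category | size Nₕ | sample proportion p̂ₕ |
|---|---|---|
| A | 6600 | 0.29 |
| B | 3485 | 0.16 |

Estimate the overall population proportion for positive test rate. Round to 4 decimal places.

N = 6600 + 3485 = 10085.
Overall proportion = Σ (Nₕ/N)·p̂ₕ.
Σ Nₕp̂ₕ = 1914 + 557.6 = 2471.6.
2471.6 / 10085 = 0.245077... → 0.2451.

0.2451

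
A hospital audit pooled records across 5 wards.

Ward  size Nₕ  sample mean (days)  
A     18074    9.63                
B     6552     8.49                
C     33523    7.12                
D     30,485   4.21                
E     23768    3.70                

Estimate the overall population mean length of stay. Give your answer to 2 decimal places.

N = 112402; weights Wₕ = Nₕ/N = (0.1608, 0.0583, 0.2982, 0.2712, 0.2115).
x̄_st = Σ Wₕ·x̄ₕ = 0.1608·9.63 + 0.0583·8.49 + 0.2982·7.12 + 0.2712·4.21 + 0.2115·3.70 ≈ 6.0911...
→ 6.09.

6.09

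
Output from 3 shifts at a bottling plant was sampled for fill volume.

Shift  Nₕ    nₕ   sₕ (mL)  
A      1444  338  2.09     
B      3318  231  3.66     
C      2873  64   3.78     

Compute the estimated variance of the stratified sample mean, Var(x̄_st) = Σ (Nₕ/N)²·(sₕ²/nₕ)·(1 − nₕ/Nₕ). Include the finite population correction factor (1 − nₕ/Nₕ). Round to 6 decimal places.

0.041452

N = 7635; Wₕ = Nₕ/N.
shift A: (1444/7635)²·2.09²/338·(1 − 338/1444) = 0.000354063
shift B: (3318/7635)²·3.66²/231·(1 − 231/3318) = 0.010189318
shift C: (2873/7635)²·3.78²/64·(1 − 64/2873) = 0.030908143
Sum = 0.041451523 → 0.041452.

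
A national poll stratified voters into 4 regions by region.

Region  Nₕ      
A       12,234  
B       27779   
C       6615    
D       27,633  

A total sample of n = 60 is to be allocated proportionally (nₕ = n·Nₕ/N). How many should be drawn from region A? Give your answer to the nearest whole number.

N = 12234 + 27779 + 6615 + 27633 = 74261.
n_A = 60·12234/74261 = 9.885... → 10.

10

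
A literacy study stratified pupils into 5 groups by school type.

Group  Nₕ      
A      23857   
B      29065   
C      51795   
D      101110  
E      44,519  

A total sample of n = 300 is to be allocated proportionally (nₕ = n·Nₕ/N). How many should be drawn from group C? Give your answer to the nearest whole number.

N = 23857 + 29065 + 51795 + 101110 + 44519 = 250346.
n_C = 300·51795/250346 = 62.068... → 62.

62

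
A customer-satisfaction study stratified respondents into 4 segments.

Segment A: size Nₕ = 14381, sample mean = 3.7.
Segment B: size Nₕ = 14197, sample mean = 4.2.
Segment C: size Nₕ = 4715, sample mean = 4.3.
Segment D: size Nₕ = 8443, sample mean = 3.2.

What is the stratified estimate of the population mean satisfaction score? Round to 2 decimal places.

3.84

x̄_st = (Σ Nₕx̄ₕ) / (Σ Nₕ) = (14381·3.7 + 14197·4.2 + 4715·4.3 + 8443·3.2) / 41736
= 160129.2 / 41736 = 3.8367... → 3.84.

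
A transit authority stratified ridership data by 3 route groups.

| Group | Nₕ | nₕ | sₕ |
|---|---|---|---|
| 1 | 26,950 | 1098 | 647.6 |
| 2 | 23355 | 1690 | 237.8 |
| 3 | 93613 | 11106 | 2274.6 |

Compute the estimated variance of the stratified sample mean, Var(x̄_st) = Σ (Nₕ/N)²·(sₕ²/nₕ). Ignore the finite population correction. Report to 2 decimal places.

211.38

N = 143918; Wₕ = Nₕ/N.
group 1: (26950/143918)²·647.6²/1098 = 13.39364
group 2: (23355/143918)²·237.8²/1690 = 0.88118
group 3: (93613/143918)²·2274.6²/11106 = 197.10357
Sum = 211.37840 → 211.38.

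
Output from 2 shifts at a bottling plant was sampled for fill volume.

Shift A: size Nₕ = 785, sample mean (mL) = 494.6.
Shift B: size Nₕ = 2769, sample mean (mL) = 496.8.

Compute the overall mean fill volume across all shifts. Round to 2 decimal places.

496.31

N = 785 + 2769 = 3554.
Weight each subgroup mean by Nₕ/N and sum.
Σ Nₕx̄ₕ = 785·494.6 + 2769·496.8 = 388261 + 1375639.2 = 1763900.2.
Divide by N: 1763900.2 / 3554 = 496.3141... → 496.31.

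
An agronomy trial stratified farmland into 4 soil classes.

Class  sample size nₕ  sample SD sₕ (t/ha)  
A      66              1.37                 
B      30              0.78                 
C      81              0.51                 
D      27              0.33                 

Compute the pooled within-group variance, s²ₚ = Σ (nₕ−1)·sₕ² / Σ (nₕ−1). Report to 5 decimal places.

0.81641

A: (66−1)·1.37² = 65·1.8769 = 121.9985
B: (30−1)·0.78² = 29·0.6084 = 17.6436
C: (81−1)·0.51² = 80·0.2601 = 20.808
D: (27−1)·0.33² = 26·0.1089 = 2.8314
Numerator = 163.2815; denominator = Σ(nₕ−1) = 200.
s²ₚ = 163.2815/200 = 0.8164075 → 0.81641.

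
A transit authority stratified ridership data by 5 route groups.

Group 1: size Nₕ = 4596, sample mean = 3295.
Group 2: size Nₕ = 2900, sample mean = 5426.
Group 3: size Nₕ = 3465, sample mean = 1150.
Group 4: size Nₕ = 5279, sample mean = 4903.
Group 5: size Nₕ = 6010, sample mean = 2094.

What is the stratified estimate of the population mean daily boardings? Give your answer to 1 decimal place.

3295.8

x̄_st = (Σ Nₕx̄ₕ) / (Σ Nₕ) = (4596·3295 + 2900·5426 + 3465·1150 + 5279·4903 + 6010·2094) / 22250
= 73331847 / 22250 = 3295.813... → 3295.8.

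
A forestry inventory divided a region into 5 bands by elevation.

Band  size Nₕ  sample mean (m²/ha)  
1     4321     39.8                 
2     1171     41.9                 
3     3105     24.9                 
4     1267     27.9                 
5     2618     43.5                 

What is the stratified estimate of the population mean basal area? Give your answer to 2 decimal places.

N = 12482; weights Wₕ = Nₕ/N = (0.3462, 0.0938, 0.2488, 0.1015, 0.2097).
x̄_st = Σ Wₕ·x̄ₕ = 0.3462·39.8 + 0.0938·41.9 + 0.2488·24.9 + 0.1015·27.9 + 0.2097·43.5 ≈ 35.8586...
→ 35.86.

35.86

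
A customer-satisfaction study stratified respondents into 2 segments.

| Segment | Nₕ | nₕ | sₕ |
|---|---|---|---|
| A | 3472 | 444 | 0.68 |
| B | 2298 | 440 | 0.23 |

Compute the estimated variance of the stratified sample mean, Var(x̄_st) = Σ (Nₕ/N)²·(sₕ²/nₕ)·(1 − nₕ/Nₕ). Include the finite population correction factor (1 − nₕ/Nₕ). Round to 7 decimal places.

N = 5770. Term for each stratum: Wₕ²sₕ²/nₕ·(1−nₕ/Nₕ).
Var(x̄_st) = 0.0003288659 + 0.0000154187 = 0.0003442846 → 0.0003443.

0.0003443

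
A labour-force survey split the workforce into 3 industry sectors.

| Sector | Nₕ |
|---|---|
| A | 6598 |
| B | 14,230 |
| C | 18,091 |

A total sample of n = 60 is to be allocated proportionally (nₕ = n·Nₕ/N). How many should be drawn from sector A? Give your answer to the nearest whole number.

N = 6598 + 14230 + 18091 = 38919.
n_A = 60·6598/38919 = 10.172... → 10.

10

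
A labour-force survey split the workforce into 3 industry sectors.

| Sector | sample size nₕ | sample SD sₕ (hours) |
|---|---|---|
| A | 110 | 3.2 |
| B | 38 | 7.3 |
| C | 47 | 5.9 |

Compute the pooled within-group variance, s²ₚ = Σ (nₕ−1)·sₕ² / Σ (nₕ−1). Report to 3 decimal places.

24.423

A: (110−1)·3.2² = 109·10.24 = 1116.16
B: (38−1)·7.3² = 37·53.29 = 1971.73
C: (47−1)·5.9² = 46·34.81 = 1601.26
Numerator = 4689.15; denominator = Σ(nₕ−1) = 192.
s²ₚ = 4689.15/192 = 24.42266... → 24.423.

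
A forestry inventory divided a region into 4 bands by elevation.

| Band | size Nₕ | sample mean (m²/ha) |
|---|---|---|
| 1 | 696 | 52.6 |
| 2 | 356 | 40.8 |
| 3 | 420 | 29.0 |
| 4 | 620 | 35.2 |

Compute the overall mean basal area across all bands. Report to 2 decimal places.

40.70

N = 2092; weights Wₕ = Nₕ/N = (0.3327, 0.1702, 0.2008, 0.2964).
x̄_st = Σ Wₕ·x̄ₕ = 0.3327·52.6 + 0.1702·40.8 + 0.2008·29.0 + 0.2964·35.2 ≈ 40.6971...
→ 40.70.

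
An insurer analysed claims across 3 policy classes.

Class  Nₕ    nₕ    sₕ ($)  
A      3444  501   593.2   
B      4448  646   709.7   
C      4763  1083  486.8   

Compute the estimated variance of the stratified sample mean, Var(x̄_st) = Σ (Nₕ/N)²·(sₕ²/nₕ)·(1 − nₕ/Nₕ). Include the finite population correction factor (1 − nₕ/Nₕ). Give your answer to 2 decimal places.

N = 12655; Wₕ = Nₕ/N.
class A: (3444/12655)²·593.2²/501·(1 − 501/3444) = 44.45224
class B: (4448/12655)²·709.7²/646·(1 − 646/4448) = 82.33219
class C: (4763/12655)²·486.8²/1083·(1 − 1083/4763) = 23.94842
Sum = 150.73285 → 150.73.

150.73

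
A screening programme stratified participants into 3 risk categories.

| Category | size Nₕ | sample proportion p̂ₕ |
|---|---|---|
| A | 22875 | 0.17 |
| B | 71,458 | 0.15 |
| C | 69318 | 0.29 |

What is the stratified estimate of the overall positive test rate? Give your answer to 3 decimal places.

N = 22875 + 71458 + 69318 = 163651.
Overall proportion = Σ (Nₕ/N)·p̂ₕ.
Σ Nₕp̂ₕ = 3888.75 + 10718.7 + 20102.22 = 34709.67.
34709.67 / 163651 = 0.21210... → 0.212.

0.212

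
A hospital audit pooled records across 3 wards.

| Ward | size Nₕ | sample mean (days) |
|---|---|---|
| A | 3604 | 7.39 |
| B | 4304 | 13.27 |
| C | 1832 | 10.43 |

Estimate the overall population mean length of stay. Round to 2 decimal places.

x̄_st = (Σ Nₕx̄ₕ) / (Σ Nₕ) = (3604·7.39 + 4304·13.27 + 1832·10.43) / 9740
= 102855.4 / 9740 = 10.5601... → 10.56.

10.56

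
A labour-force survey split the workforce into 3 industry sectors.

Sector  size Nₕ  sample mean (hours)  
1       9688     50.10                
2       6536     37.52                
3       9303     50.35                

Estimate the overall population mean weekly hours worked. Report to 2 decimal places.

46.97

N = 9688 + 6536 + 9303 = 25527.
Overall mean = Σ (Nₕ/N)·x̄ₕ — weight by population share, not a simple average.
Σ Nₕx̄ₕ = 9688·50.10 + 6536·37.52 + 9303·50.35 = 485368.8 + 245230.72 + 468406.05 = 1199005.57.
Divide by N: 1199005.57 / 25527 = 46.9701... → 46.97.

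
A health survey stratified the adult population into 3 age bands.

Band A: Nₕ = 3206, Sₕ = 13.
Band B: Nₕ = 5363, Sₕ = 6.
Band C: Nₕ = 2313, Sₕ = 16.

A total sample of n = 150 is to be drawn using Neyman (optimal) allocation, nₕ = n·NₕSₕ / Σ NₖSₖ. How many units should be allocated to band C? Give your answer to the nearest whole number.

A: NₕSₕ = 3206·13 = 41678
B: NₕSₕ = 5363·6 = 32178
C: NₕSₕ = 2313·16 = 37008
Σ NₕSₕ = 110864.
n_C = 150·37008/110864 = 50.072... → 50.

50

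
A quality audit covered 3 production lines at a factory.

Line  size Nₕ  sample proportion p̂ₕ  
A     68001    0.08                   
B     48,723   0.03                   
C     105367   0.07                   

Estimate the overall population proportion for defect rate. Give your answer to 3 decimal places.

Wₕ = Nₕ/N with N = 222091: 0.3062, 0.2194, 0.4744.
p̂_st = 0.3062·0.08 + 0.2194·0.03 + 0.4744·0.07 ≈ 0.06429... → 0.064.

0.064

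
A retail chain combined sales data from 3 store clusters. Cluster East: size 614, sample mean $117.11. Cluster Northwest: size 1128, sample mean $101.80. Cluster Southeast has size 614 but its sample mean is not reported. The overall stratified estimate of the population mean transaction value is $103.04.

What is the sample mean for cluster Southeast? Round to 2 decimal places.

91.25

N = 614 + 1128 + 614 = 2356.
Overall total = μ·N = 103.04·2356 = 242762.24.
Subtract the known strata: 614·117.11 + 1128·101.80 = 186735.94.
Remaining total for cluster Southeast: 242762.24 − 186735.94 = 56026.3.
Divide by its size: 56026.3 / 614 = 91.2480... → 91.25.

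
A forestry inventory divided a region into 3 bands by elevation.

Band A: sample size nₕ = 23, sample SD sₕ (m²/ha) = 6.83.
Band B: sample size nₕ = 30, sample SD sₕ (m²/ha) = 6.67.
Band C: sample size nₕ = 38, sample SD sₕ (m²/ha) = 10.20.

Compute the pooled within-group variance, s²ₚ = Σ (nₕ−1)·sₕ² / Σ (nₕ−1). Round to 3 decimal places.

A: (23−1)·6.83² = 22·46.6489 = 1026.2758
B: (30−1)·6.67² = 29·44.4889 = 1290.1781
C: (38−1)·10.20² = 37·104.04 = 3849.48
Numerator = 6165.9339; denominator = Σ(nₕ−1) = 88.
s²ₚ = 6165.9339/88 = 70.06743... → 70.067.

70.067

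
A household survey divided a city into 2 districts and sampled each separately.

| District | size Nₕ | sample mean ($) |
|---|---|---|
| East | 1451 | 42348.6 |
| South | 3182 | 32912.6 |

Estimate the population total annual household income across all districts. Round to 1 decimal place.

East: 1451·42348.6 = 61447818.6
South: 3182·32912.6 = 104727893.2
τ̂ = Σ Nₕx̄ₕ = 166175711.8.

166175711.8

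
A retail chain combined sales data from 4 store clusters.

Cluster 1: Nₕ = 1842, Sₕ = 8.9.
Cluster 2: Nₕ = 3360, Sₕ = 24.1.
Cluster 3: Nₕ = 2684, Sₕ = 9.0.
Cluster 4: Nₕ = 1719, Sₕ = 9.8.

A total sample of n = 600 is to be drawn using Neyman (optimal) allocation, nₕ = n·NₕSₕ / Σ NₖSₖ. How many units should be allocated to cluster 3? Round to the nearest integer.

105

Σ NₕSₕ = 1842·8.9 + 3360·24.1 + 2684·9.0 + 1719·9.8 = 138372.
Share for 3: 24156/138372 = 0.17457.
n_3 = 600 × 0.17457 = 104.744... → 105.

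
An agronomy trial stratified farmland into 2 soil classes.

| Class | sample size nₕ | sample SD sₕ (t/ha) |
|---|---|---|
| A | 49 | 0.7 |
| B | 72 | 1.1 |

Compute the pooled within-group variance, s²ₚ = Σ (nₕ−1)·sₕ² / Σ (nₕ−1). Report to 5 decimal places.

Degrees of freedom: 48 + 71 = 119.
Σ(nₕ−1)sₕ² = 48·0.49 + 71·1.21 = 109.43.
s²ₚ = 109.43 / 119 = 0.9195798... → 0.91958.

0.91958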